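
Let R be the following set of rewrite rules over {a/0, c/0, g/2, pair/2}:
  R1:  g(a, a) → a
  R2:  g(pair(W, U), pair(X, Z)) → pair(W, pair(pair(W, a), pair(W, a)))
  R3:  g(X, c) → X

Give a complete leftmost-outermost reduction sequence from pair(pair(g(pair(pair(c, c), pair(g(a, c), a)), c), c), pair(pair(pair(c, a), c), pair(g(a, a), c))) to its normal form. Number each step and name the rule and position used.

1. pair(pair(g(pair(pair(c, c), pair(g(a, c), a)), c), c), pair(pair(pair(c, a), c), pair(g(a, a), c)))  →  pair(pair(pair(pair(c, c), pair(g(a, c), a)), c), pair(pair(pair(c, a), c), pair(g(a, a), c)))   [R3 at 1.1]
2. pair(pair(pair(pair(c, c), pair(g(a, c), a)), c), pair(pair(pair(c, a), c), pair(g(a, a), c)))  →  pair(pair(pair(pair(c, c), pair(a, a)), c), pair(pair(pair(c, a), c), pair(g(a, a), c)))   [R3 at 1.1.2.1]
3. pair(pair(pair(pair(c, c), pair(a, a)), c), pair(pair(pair(c, a), c), pair(g(a, a), c)))  →  pair(pair(pair(pair(c, c), pair(a, a)), c), pair(pair(pair(c, a), c), pair(a, c)))   [R1 at 2.2.1]

pair(pair(pair(pair(c, c), pair(a, a)), c), pair(pair(pair(c, a), c), pair(a, c)))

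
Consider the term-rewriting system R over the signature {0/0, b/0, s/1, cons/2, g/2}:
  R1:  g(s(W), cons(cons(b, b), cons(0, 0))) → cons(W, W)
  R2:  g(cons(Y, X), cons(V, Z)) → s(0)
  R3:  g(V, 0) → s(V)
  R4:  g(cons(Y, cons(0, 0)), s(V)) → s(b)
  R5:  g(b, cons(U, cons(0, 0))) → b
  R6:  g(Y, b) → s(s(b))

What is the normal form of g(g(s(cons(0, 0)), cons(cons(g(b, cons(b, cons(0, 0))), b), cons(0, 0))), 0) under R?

s(cons(cons(0, 0), cons(0, 0)))

1. g(g(s(cons(0, 0)), cons(cons(g(b, cons(b, cons(0, 0))), b), cons(0, 0))), 0)  →  s(g(s(cons(0, 0)), cons(cons(g(b, cons(b, cons(0, 0))), b), cons(0, 0))))   [R3 at ε]
2. s(g(s(cons(0, 0)), cons(cons(g(b, cons(b, cons(0, 0))), b), cons(0, 0))))  →  s(g(s(cons(0, 0)), cons(cons(b, b), cons(0, 0))))   [R5 at 1.2.1.1]
3. s(g(s(cons(0, 0)), cons(cons(b, b), cons(0, 0))))  →  s(cons(cons(0, 0), cons(0, 0)))   [R1 at 1]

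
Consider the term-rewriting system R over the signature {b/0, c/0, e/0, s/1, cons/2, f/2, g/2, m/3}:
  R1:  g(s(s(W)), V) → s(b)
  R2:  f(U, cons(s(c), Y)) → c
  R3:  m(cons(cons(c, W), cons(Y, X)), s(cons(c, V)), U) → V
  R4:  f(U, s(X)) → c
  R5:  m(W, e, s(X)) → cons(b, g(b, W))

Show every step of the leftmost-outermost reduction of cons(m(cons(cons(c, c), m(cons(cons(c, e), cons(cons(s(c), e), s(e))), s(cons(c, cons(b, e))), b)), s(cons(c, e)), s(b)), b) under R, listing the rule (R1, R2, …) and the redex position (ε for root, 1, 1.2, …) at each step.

1. cons(m(cons(cons(c, c), m(cons(cons(c, e), cons(cons(s(c), e), s(e))), s(cons(c, cons(b, e))), b)), s(cons(c, e)), s(b)), b)  →  cons(m(cons(cons(c, c), cons(b, e)), s(cons(c, e)), s(b)), b)   [R3 at 1.1.2]
2. cons(m(cons(cons(c, c), cons(b, e)), s(cons(c, e)), s(b)), b)  →  cons(e, b)   [R3 at 1]

cons(e, b)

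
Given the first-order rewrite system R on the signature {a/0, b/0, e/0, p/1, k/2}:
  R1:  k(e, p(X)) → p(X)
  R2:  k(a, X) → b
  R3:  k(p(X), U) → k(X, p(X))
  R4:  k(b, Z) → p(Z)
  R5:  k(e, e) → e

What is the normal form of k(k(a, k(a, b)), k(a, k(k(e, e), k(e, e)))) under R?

1. k(k(a, k(a, b)), k(a, k(k(e, e), k(e, e))))  →  k(b, k(a, k(k(e, e), k(e, e))))   [R2 at 1]
2. k(b, k(a, k(k(e, e), k(e, e))))  →  p(k(a, k(k(e, e), k(e, e))))   [R4 at ε]
3. p(k(a, k(k(e, e), k(e, e))))  →  p(b)   [R2 at 1]

p(b)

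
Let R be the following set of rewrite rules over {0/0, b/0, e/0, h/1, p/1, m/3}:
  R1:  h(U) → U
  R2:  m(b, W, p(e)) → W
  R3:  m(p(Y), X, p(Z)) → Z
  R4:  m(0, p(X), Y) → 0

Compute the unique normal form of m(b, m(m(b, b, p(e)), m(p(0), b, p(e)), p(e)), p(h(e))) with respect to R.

e

1. m(b, m(m(b, b, p(e)), m(p(0), b, p(e)), p(e)), p(h(e)))  →  m(b, m(b, m(p(0), b, p(e)), p(e)), p(h(e)))   [R2 at 2.1]
2. m(b, m(b, m(p(0), b, p(e)), p(e)), p(h(e)))  →  m(b, m(p(0), b, p(e)), p(h(e)))   [R2 at 2]
3. m(b, m(p(0), b, p(e)), p(h(e)))  →  m(b, e, p(h(e)))   [R3 at 2]
4. m(b, e, p(h(e)))  →  m(b, e, p(e))   [R1 at 3.1]
5. m(b, e, p(e))  →  e   [R2 at ε]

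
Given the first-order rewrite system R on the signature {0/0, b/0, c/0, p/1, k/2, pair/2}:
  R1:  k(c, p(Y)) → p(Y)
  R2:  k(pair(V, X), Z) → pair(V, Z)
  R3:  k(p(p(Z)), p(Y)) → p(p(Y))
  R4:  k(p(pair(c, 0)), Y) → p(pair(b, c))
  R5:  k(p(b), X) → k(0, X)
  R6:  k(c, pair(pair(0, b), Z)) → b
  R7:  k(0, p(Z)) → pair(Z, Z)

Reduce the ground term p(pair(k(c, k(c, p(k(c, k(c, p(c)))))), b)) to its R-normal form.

1. p(pair(k(c, k(c, p(k(c, k(c, p(c)))))), b))  →  p(pair(k(c, p(k(c, k(c, p(c))))), b))   [R1 at 1.1.2]
2. p(pair(k(c, p(k(c, k(c, p(c))))), b))  →  p(pair(p(k(c, k(c, p(c)))), b))   [R1 at 1.1]
3. p(pair(p(k(c, k(c, p(c)))), b))  →  p(pair(p(k(c, p(c))), b))   [R1 at 1.1.1.2]
4. p(pair(p(k(c, p(c))), b))  →  p(pair(p(p(c)), b))   [R1 at 1.1.1]

p(pair(p(p(c)), b))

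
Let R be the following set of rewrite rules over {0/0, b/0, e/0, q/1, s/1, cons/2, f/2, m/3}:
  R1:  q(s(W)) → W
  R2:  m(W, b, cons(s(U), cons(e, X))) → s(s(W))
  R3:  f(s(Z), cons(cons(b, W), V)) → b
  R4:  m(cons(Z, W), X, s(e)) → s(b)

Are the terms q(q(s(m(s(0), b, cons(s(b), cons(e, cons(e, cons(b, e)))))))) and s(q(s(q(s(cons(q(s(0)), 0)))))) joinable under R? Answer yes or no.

no — NF(t₁) = s(s(0)), NF(t₂) = s(cons(0, 0))

Reduce t₁ = q(q(s(m(s(0), b, cons(s(b), cons(e, cons(e, cons(b, e)))))))):
1. q(q(s(m(s(0), b, cons(s(b), cons(e, cons(e, cons(b, e))))))))  →  q(m(s(0), b, cons(s(b), cons(e, cons(e, cons(b, e))))))   [R1 at 1]
2. q(m(s(0), b, cons(s(b), cons(e, cons(e, cons(b, e))))))  →  q(s(s(s(0))))   [R2 at 1]
3. q(s(s(s(0))))  →  s(s(0))   [R1 at ε]

Reduce t₂ = s(q(s(q(s(cons(q(s(0)), 0)))))):
1. s(q(s(q(s(cons(q(s(0)), 0))))))  →  s(q(s(cons(q(s(0)), 0))))   [R1 at 1]
2. s(q(s(cons(q(s(0)), 0))))  →  s(cons(q(s(0)), 0))   [R1 at 1]
3. s(cons(q(s(0)), 0))  →  s(cons(0, 0))   [R1 at 1.1]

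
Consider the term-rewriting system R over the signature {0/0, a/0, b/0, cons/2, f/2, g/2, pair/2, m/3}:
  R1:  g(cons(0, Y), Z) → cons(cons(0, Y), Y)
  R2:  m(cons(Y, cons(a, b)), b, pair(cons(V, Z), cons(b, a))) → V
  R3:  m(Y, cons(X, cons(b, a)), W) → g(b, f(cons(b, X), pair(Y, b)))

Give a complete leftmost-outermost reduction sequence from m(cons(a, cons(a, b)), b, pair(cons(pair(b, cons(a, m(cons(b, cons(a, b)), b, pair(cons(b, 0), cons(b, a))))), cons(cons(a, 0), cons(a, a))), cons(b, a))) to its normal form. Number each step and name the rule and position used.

1. m(cons(a, cons(a, b)), b, pair(cons(pair(b, cons(a, m(cons(b, cons(a, b)), b, pair(cons(b, 0), cons(b, a))))), cons(cons(a, 0), cons(a, a))), cons(b, a)))  →  pair(b, cons(a, m(cons(b, cons(a, b)), b, pair(cons(b, 0), cons(b, a)))))   [R2 at ε]
2. pair(b, cons(a, m(cons(b, cons(a, b)), b, pair(cons(b, 0), cons(b, a)))))  →  pair(b, cons(a, b))   [R2 at 2.2]

pair(b, cons(a, b))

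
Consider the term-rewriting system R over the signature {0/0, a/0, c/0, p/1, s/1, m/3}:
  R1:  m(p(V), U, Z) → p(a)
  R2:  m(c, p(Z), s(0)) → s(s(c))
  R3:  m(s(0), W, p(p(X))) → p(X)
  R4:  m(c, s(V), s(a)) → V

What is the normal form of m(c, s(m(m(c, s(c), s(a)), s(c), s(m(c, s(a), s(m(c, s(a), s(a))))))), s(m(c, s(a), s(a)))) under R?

1. m(c, s(m(m(c, s(c), s(a)), s(c), s(m(c, s(a), s(m(c, s(a), s(a))))))), s(m(c, s(a), s(a))))  →  m(c, s(m(c, s(c), s(m(c, s(a), s(m(c, s(a), s(a))))))), s(m(c, s(a), s(a))))   [R4 at 2.1.1]
2. m(c, s(m(c, s(c), s(m(c, s(a), s(m(c, s(a), s(a))))))), s(m(c, s(a), s(a))))  →  m(c, s(m(c, s(c), s(m(c, s(a), s(a))))), s(m(c, s(a), s(a))))   [R4 at 2.1.3.1.3.1]
3. m(c, s(m(c, s(c), s(m(c, s(a), s(a))))), s(m(c, s(a), s(a))))  →  m(c, s(m(c, s(c), s(a))), s(m(c, s(a), s(a))))   [R4 at 2.1.3.1]
4. m(c, s(m(c, s(c), s(a))), s(m(c, s(a), s(a))))  →  m(c, s(c), s(m(c, s(a), s(a))))   [R4 at 2.1]
5. m(c, s(c), s(m(c, s(a), s(a))))  →  m(c, s(c), s(a))   [R4 at 3.1]
6. m(c, s(c), s(a))  →  c   [R4 at ε]

c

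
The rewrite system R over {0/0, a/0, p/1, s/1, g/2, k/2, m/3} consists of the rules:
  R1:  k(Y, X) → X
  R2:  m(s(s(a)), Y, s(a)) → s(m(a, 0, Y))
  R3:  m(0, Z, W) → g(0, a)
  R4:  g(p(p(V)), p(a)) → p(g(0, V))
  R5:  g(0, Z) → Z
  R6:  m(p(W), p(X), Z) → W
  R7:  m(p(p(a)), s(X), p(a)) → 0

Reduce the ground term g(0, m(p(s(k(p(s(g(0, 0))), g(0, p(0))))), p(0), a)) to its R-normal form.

s(p(0))

1. g(0, m(p(s(k(p(s(g(0, 0))), g(0, p(0))))), p(0), a))  →  m(p(s(k(p(s(g(0, 0))), g(0, p(0))))), p(0), a)   [R5 at ε]
2. m(p(s(k(p(s(g(0, 0))), g(0, p(0))))), p(0), a)  →  s(k(p(s(g(0, 0))), g(0, p(0))))   [R6 at ε]
3. s(k(p(s(g(0, 0))), g(0, p(0))))  →  s(g(0, p(0)))   [R1 at 1]
4. s(g(0, p(0)))  →  s(p(0))   [R5 at 1]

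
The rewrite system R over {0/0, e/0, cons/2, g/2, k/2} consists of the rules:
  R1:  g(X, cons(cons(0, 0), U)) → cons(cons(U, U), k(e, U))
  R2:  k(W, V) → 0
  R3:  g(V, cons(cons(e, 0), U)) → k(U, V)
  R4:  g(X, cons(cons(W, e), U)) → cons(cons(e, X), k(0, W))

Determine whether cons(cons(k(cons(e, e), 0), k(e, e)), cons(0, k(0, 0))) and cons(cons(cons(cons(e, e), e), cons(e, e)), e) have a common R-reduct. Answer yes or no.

Reduce t₁ = cons(cons(k(cons(e, e), 0), k(e, e)), cons(0, k(0, 0))):
1. cons(cons(k(cons(e, e), 0), k(e, e)), cons(0, k(0, 0)))  →  cons(cons(0, k(e, e)), cons(0, k(0, 0)))   [R2 at 1.1]
2. cons(cons(0, k(e, e)), cons(0, k(0, 0)))  →  cons(cons(0, 0), cons(0, k(0, 0)))   [R2 at 1.2]
3. cons(cons(0, 0), cons(0, k(0, 0)))  →  cons(cons(0, 0), cons(0, 0))   [R2 at 2.2]

Reduce t₂ = cons(cons(cons(cons(e, e), e), cons(e, e)), e):

no — NF(t₁) = cons(cons(0, 0), cons(0, 0)), NF(t₂) = cons(cons(cons(cons(e, e), e), cons(e, e)), e)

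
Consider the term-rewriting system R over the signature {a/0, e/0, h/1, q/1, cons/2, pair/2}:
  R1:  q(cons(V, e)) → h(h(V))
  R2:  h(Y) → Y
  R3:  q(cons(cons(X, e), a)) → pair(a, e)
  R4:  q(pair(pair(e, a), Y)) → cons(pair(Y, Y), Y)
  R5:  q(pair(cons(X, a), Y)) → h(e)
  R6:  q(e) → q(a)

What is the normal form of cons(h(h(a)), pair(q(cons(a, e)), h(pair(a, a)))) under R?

cons(a, pair(a, pair(a, a)))

1. cons(h(h(a)), pair(q(cons(a, e)), h(pair(a, a))))  →  cons(h(a), pair(q(cons(a, e)), h(pair(a, a))))   [R2 at 1]
2. cons(h(a), pair(q(cons(a, e)), h(pair(a, a))))  →  cons(a, pair(q(cons(a, e)), h(pair(a, a))))   [R2 at 1]
3. cons(a, pair(q(cons(a, e)), h(pair(a, a))))  →  cons(a, pair(h(h(a)), h(pair(a, a))))   [R1 at 2.1]
4. cons(a, pair(h(h(a)), h(pair(a, a))))  →  cons(a, pair(h(a), h(pair(a, a))))   [R2 at 2.1]
5. cons(a, pair(h(a), h(pair(a, a))))  →  cons(a, pair(a, h(pair(a, a))))   [R2 at 2.1]
6. cons(a, pair(a, h(pair(a, a))))  →  cons(a, pair(a, pair(a, a)))   [R2 at 2.2]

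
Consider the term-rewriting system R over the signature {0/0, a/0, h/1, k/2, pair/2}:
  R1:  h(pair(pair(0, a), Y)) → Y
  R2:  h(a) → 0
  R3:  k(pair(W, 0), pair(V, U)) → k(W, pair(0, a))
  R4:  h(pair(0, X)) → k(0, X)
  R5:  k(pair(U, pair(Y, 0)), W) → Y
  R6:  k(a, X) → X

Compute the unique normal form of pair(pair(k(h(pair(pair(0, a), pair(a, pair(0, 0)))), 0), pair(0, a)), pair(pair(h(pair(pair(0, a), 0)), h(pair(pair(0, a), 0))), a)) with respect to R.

1. pair(pair(k(h(pair(pair(0, a), pair(a, pair(0, 0)))), 0), pair(0, a)), pair(pair(h(pair(pair(0, a), 0)), h(pair(pair(0, a), 0))), a))  →  pair(pair(k(pair(a, pair(0, 0)), 0), pair(0, a)), pair(pair(h(pair(pair(0, a), 0)), h(pair(pair(0, a), 0))), a))   [R1 at 1.1.1]
2. pair(pair(k(pair(a, pair(0, 0)), 0), pair(0, a)), pair(pair(h(pair(pair(0, a), 0)), h(pair(pair(0, a), 0))), a))  →  pair(pair(0, pair(0, a)), pair(pair(h(pair(pair(0, a), 0)), h(pair(pair(0, a), 0))), a))   [R5 at 1.1]
3. pair(pair(0, pair(0, a)), pair(pair(h(pair(pair(0, a), 0)), h(pair(pair(0, a), 0))), a))  →  pair(pair(0, pair(0, a)), pair(pair(0, h(pair(pair(0, a), 0))), a))   [R1 at 2.1.1]
4. pair(pair(0, pair(0, a)), pair(pair(0, h(pair(pair(0, a), 0))), a))  →  pair(pair(0, pair(0, a)), pair(pair(0, 0), a))   [R1 at 2.1.2]

pair(pair(0, pair(0, a)), pair(pair(0, 0), a))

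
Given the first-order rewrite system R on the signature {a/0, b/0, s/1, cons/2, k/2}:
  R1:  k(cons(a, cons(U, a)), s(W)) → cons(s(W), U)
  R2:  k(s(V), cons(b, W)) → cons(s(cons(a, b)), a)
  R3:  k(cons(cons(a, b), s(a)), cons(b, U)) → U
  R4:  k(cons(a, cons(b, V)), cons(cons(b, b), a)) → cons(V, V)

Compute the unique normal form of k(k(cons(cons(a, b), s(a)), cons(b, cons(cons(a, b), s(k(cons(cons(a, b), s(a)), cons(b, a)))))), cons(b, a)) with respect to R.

1. k(k(cons(cons(a, b), s(a)), cons(b, cons(cons(a, b), s(k(cons(cons(a, b), s(a)), cons(b, a)))))), cons(b, a))  →  k(cons(cons(a, b), s(k(cons(cons(a, b), s(a)), cons(b, a)))), cons(b, a))   [R3 at 1]
2. k(cons(cons(a, b), s(k(cons(cons(a, b), s(a)), cons(b, a)))), cons(b, a))  →  k(cons(cons(a, b), s(a)), cons(b, a))   [R3 at 1.2.1]
3. k(cons(cons(a, b), s(a)), cons(b, a))  →  a   [R3 at ε]

a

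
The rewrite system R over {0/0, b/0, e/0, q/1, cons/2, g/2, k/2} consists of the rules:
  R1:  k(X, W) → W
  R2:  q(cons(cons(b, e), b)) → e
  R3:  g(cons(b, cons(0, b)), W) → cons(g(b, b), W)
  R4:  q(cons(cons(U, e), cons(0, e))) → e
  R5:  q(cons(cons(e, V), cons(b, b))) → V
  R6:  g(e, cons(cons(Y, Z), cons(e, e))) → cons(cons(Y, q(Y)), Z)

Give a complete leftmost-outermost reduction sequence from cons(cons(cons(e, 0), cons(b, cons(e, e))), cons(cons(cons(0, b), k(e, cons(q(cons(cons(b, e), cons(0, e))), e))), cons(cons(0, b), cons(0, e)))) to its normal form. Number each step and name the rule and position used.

1. cons(cons(cons(e, 0), cons(b, cons(e, e))), cons(cons(cons(0, b), k(e, cons(q(cons(cons(b, e), cons(0, e))), e))), cons(cons(0, b), cons(0, e))))  →  cons(cons(cons(e, 0), cons(b, cons(e, e))), cons(cons(cons(0, b), cons(q(cons(cons(b, e), cons(0, e))), e)), cons(cons(0, b), cons(0, e))))   [R1 at 2.1.2]
2. cons(cons(cons(e, 0), cons(b, cons(e, e))), cons(cons(cons(0, b), cons(q(cons(cons(b, e), cons(0, e))), e)), cons(cons(0, b), cons(0, e))))  →  cons(cons(cons(e, 0), cons(b, cons(e, e))), cons(cons(cons(0, b), cons(e, e)), cons(cons(0, b), cons(0, e))))   [R4 at 2.1.2.1]

cons(cons(cons(e, 0), cons(b, cons(e, e))), cons(cons(cons(0, b), cons(e, e)), cons(cons(0, b), cons(0, e))))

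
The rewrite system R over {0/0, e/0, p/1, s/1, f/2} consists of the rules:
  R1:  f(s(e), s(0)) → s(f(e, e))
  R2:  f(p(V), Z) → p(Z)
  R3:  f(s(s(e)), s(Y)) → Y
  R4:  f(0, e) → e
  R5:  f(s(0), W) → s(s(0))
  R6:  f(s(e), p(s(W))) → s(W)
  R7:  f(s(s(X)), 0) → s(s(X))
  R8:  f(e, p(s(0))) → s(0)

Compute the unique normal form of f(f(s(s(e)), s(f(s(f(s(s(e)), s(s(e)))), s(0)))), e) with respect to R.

1. f(f(s(s(e)), s(f(s(f(s(s(e)), s(s(e)))), s(0)))), e)  →  f(f(s(f(s(s(e)), s(s(e)))), s(0)), e)   [R3 at 1]
2. f(f(s(f(s(s(e)), s(s(e)))), s(0)), e)  →  f(f(s(s(e)), s(0)), e)   [R3 at 1.1.1]
3. f(f(s(s(e)), s(0)), e)  →  f(0, e)   [R3 at 1]
4. f(0, e)  →  e   [R4 at ε]

e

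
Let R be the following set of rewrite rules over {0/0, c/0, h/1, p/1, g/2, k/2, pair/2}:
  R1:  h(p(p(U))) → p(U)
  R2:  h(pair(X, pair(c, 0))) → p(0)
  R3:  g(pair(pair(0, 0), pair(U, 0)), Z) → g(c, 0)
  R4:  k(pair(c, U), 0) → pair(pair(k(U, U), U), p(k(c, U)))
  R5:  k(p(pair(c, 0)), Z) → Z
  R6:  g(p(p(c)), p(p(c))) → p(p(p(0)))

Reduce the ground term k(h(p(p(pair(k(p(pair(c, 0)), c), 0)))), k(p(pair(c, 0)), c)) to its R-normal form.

1. k(h(p(p(pair(k(p(pair(c, 0)), c), 0)))), k(p(pair(c, 0)), c))  →  k(p(pair(k(p(pair(c, 0)), c), 0)), k(p(pair(c, 0)), c))   [R1 at 1]
2. k(p(pair(k(p(pair(c, 0)), c), 0)), k(p(pair(c, 0)), c))  →  k(p(pair(c, 0)), k(p(pair(c, 0)), c))   [R5 at 1.1.1]
3. k(p(pair(c, 0)), k(p(pair(c, 0)), c))  →  k(p(pair(c, 0)), c)   [R5 at ε]
4. k(p(pair(c, 0)), c)  →  c   [R5 at ε]

c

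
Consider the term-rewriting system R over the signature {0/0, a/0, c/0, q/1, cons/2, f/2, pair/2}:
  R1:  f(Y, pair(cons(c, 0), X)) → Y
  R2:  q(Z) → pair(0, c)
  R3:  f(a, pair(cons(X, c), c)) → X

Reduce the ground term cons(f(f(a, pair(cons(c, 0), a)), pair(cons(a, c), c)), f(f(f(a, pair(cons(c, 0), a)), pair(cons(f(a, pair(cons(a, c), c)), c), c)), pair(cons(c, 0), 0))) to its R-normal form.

1. cons(f(f(a, pair(cons(c, 0), a)), pair(cons(a, c), c)), f(f(f(a, pair(cons(c, 0), a)), pair(cons(f(a, pair(cons(a, c), c)), c), c)), pair(cons(c, 0), 0)))  →  cons(f(a, pair(cons(a, c), c)), f(f(f(a, pair(cons(c, 0), a)), pair(cons(f(a, pair(cons(a, c), c)), c), c)), pair(cons(c, 0), 0)))   [R1 at 1.1]
2. cons(f(a, pair(cons(a, c), c)), f(f(f(a, pair(cons(c, 0), a)), pair(cons(f(a, pair(cons(a, c), c)), c), c)), pair(cons(c, 0), 0)))  →  cons(a, f(f(f(a, pair(cons(c, 0), a)), pair(cons(f(a, pair(cons(a, c), c)), c), c)), pair(cons(c, 0), 0)))   [R3 at 1]
3. cons(a, f(f(f(a, pair(cons(c, 0), a)), pair(cons(f(a, pair(cons(a, c), c)), c), c)), pair(cons(c, 0), 0)))  →  cons(a, f(f(a, pair(cons(c, 0), a)), pair(cons(f(a, pair(cons(a, c), c)), c), c)))   [R1 at 2]
4. cons(a, f(f(a, pair(cons(c, 0), a)), pair(cons(f(a, pair(cons(a, c), c)), c), c)))  →  cons(a, f(a, pair(cons(f(a, pair(cons(a, c), c)), c), c)))   [R1 at 2.1]
5. cons(a, f(a, pair(cons(f(a, pair(cons(a, c), c)), c), c)))  →  cons(a, f(a, pair(cons(a, c), c)))   [R3 at 2]
6. cons(a, f(a, pair(cons(a, c), c)))  →  cons(a, a)   [R3 at 2]

cons(a, a)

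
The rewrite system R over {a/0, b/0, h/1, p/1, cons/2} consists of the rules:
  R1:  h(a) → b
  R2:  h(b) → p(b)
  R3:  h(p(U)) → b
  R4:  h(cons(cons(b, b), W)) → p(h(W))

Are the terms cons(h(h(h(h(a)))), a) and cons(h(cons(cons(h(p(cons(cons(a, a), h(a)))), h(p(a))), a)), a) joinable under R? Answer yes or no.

yes — NF(t₁) = cons(p(b), a), NF(t₂) = cons(p(b), a)

Reduce t₁ = cons(h(h(h(h(a)))), a):
1. cons(h(h(h(h(a)))), a)  →  cons(h(h(h(b))), a)   [R1 at 1.1.1.1]
2. cons(h(h(h(b))), a)  →  cons(h(h(p(b))), a)   [R2 at 1.1.1]
3. cons(h(h(p(b))), a)  →  cons(h(b), a)   [R3 at 1.1]
4. cons(h(b), a)  →  cons(p(b), a)   [R2 at 1]

Reduce t₂ = cons(h(cons(cons(h(p(cons(cons(a, a), h(a)))), h(p(a))), a)), a):
1. cons(h(cons(cons(h(p(cons(cons(a, a), h(a)))), h(p(a))), a)), a)  →  cons(h(cons(cons(b, h(p(a))), a)), a)   [R3 at 1.1.1.1]
2. cons(h(cons(cons(b, h(p(a))), a)), a)  →  cons(h(cons(cons(b, b), a)), a)   [R3 at 1.1.1.2]
3. cons(h(cons(cons(b, b), a)), a)  →  cons(p(h(a)), a)   [R4 at 1]
4. cons(p(h(a)), a)  →  cons(p(b), a)   [R1 at 1.1]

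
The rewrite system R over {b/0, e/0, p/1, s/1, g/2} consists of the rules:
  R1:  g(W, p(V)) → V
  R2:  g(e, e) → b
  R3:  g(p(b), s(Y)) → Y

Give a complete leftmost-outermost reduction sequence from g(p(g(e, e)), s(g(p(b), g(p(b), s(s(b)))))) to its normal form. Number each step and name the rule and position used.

b

1. g(p(g(e, e)), s(g(p(b), g(p(b), s(s(b))))))  →  g(p(b), s(g(p(b), g(p(b), s(s(b))))))   [R2 at 1.1]
2. g(p(b), s(g(p(b), g(p(b), s(s(b))))))  →  g(p(b), g(p(b), s(s(b))))   [R3 at ε]
3. g(p(b), g(p(b), s(s(b))))  →  g(p(b), s(b))   [R3 at 2]
4. g(p(b), s(b))  →  b   [R3 at ε]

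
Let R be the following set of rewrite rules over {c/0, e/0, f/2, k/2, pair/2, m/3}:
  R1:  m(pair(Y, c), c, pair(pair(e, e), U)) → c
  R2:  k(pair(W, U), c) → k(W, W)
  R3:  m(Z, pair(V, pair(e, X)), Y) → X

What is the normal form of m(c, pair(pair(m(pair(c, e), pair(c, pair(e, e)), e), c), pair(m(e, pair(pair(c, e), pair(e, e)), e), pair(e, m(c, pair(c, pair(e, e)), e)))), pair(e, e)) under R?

pair(e, e)

1. m(c, pair(pair(m(pair(c, e), pair(c, pair(e, e)), e), c), pair(m(e, pair(pair(c, e), pair(e, e)), e), pair(e, m(c, pair(c, pair(e, e)), e)))), pair(e, e))  →  m(c, pair(pair(e, c), pair(m(e, pair(pair(c, e), pair(e, e)), e), pair(e, m(c, pair(c, pair(e, e)), e)))), pair(e, e))   [R3 at 2.1.1]
2. m(c, pair(pair(e, c), pair(m(e, pair(pair(c, e), pair(e, e)), e), pair(e, m(c, pair(c, pair(e, e)), e)))), pair(e, e))  →  m(c, pair(pair(e, c), pair(e, pair(e, m(c, pair(c, pair(e, e)), e)))), pair(e, e))   [R3 at 2.2.1]
3. m(c, pair(pair(e, c), pair(e, pair(e, m(c, pair(c, pair(e, e)), e)))), pair(e, e))  →  pair(e, m(c, pair(c, pair(e, e)), e))   [R3 at ε]
4. pair(e, m(c, pair(c, pair(e, e)), e))  →  pair(e, e)   [R3 at 2]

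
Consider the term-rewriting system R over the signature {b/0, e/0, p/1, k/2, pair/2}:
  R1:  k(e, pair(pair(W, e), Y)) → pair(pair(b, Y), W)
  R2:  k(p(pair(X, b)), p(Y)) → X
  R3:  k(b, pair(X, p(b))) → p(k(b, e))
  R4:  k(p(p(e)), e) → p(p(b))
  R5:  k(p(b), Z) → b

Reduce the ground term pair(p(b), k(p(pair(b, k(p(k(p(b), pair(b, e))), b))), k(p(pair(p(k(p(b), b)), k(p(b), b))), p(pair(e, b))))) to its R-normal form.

pair(p(b), b)

1. pair(p(b), k(p(pair(b, k(p(k(p(b), pair(b, e))), b))), k(p(pair(p(k(p(b), b)), k(p(b), b))), p(pair(e, b)))))  →  pair(p(b), k(p(pair(b, k(p(b), b))), k(p(pair(p(k(p(b), b)), k(p(b), b))), p(pair(e, b)))))   [R5 at 2.1.1.2.1.1]
2. pair(p(b), k(p(pair(b, k(p(b), b))), k(p(pair(p(k(p(b), b)), k(p(b), b))), p(pair(e, b)))))  →  pair(p(b), k(p(pair(b, b)), k(p(pair(p(k(p(b), b)), k(p(b), b))), p(pair(e, b)))))   [R5 at 2.1.1.2]
3. pair(p(b), k(p(pair(b, b)), k(p(pair(p(k(p(b), b)), k(p(b), b))), p(pair(e, b)))))  →  pair(p(b), k(p(pair(b, b)), k(p(pair(p(b), k(p(b), b))), p(pair(e, b)))))   [R5 at 2.2.1.1.1.1]
4. pair(p(b), k(p(pair(b, b)), k(p(pair(p(b), k(p(b), b))), p(pair(e, b)))))  →  pair(p(b), k(p(pair(b, b)), k(p(pair(p(b), b)), p(pair(e, b)))))   [R5 at 2.2.1.1.2]
5. pair(p(b), k(p(pair(b, b)), k(p(pair(p(b), b)), p(pair(e, b)))))  →  pair(p(b), k(p(pair(b, b)), p(b)))   [R2 at 2.2]
6. pair(p(b), k(p(pair(b, b)), p(b)))  →  pair(p(b), b)   [R2 at 2]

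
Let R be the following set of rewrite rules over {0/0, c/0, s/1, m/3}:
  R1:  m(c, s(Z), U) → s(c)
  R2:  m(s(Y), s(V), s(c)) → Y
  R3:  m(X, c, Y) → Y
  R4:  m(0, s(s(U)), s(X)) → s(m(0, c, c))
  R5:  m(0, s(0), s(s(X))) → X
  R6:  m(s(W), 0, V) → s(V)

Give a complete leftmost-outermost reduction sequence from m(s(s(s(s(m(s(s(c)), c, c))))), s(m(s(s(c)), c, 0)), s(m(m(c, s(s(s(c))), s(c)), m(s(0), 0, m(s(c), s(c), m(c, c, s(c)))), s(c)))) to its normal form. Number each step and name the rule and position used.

s(s(s(c)))

1. m(s(s(s(s(m(s(s(c)), c, c))))), s(m(s(s(c)), c, 0)), s(m(m(c, s(s(s(c))), s(c)), m(s(0), 0, m(s(c), s(c), m(c, c, s(c)))), s(c))))  →  m(s(s(s(s(c)))), s(m(s(s(c)), c, 0)), s(m(m(c, s(s(s(c))), s(c)), m(s(0), 0, m(s(c), s(c), m(c, c, s(c)))), s(c))))   [R3 at 1.1.1.1.1]
2. m(s(s(s(s(c)))), s(m(s(s(c)), c, 0)), s(m(m(c, s(s(s(c))), s(c)), m(s(0), 0, m(s(c), s(c), m(c, c, s(c)))), s(c))))  →  m(s(s(s(s(c)))), s(0), s(m(m(c, s(s(s(c))), s(c)), m(s(0), 0, m(s(c), s(c), m(c, c, s(c)))), s(c))))   [R3 at 2.1]
3. m(s(s(s(s(c)))), s(0), s(m(m(c, s(s(s(c))), s(c)), m(s(0), 0, m(s(c), s(c), m(c, c, s(c)))), s(c))))  →  m(s(s(s(s(c)))), s(0), s(m(s(c), m(s(0), 0, m(s(c), s(c), m(c, c, s(c)))), s(c))))   [R1 at 3.1.1]
4. m(s(s(s(s(c)))), s(0), s(m(s(c), m(s(0), 0, m(s(c), s(c), m(c, c, s(c)))), s(c))))  →  m(s(s(s(s(c)))), s(0), s(m(s(c), s(m(s(c), s(c), m(c, c, s(c)))), s(c))))   [R6 at 3.1.2]
5. m(s(s(s(s(c)))), s(0), s(m(s(c), s(m(s(c), s(c), m(c, c, s(c)))), s(c))))  →  m(s(s(s(s(c)))), s(0), s(c))   [R2 at 3.1]
6. m(s(s(s(s(c)))), s(0), s(c))  →  s(s(s(c)))   [R2 at ε]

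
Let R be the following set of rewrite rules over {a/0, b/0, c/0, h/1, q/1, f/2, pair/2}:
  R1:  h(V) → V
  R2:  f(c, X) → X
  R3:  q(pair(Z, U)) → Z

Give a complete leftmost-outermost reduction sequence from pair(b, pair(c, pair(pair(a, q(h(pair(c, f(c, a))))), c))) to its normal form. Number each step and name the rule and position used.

1. pair(b, pair(c, pair(pair(a, q(h(pair(c, f(c, a))))), c)))  →  pair(b, pair(c, pair(pair(a, q(pair(c, f(c, a)))), c)))   [R1 at 2.2.1.2.1]
2. pair(b, pair(c, pair(pair(a, q(pair(c, f(c, a)))), c)))  →  pair(b, pair(c, pair(pair(a, c), c)))   [R3 at 2.2.1.2]

pair(b, pair(c, pair(pair(a, c), c)))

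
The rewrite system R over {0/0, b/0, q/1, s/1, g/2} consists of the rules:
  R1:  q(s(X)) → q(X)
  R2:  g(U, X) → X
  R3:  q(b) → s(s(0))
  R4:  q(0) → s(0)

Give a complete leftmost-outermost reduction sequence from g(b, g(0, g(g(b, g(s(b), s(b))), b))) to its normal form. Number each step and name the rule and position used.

b

1. g(b, g(0, g(g(b, g(s(b), s(b))), b)))  →  g(0, g(g(b, g(s(b), s(b))), b))   [R2 at ε]
2. g(0, g(g(b, g(s(b), s(b))), b))  →  g(g(b, g(s(b), s(b))), b)   [R2 at ε]
3. g(g(b, g(s(b), s(b))), b)  →  b   [R2 at ε]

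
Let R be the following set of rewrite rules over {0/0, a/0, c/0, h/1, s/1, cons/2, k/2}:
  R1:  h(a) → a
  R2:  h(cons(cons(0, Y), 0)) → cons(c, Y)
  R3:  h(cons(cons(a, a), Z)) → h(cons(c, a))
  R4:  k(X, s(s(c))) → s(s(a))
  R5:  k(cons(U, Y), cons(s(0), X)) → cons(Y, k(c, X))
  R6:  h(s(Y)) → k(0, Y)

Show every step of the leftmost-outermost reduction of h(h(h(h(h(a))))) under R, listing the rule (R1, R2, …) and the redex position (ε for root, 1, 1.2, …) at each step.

1. h(h(h(h(h(a)))))  →  h(h(h(h(a))))   [R1 at 1.1.1.1]
2. h(h(h(h(a))))  →  h(h(h(a)))   [R1 at 1.1.1]
3. h(h(h(a)))  →  h(h(a))   [R1 at 1.1]
4. h(h(a))  →  h(a)   [R1 at 1]
5. h(a)  →  a   [R1 at ε]

a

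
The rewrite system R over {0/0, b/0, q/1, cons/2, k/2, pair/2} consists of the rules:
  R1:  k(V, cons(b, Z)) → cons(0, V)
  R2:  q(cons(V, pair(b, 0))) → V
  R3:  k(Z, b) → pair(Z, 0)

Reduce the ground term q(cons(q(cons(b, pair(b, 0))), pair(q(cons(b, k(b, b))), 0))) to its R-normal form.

1. q(cons(q(cons(b, pair(b, 0))), pair(q(cons(b, k(b, b))), 0)))  →  q(cons(b, pair(q(cons(b, k(b, b))), 0)))   [R2 at 1.1]
2. q(cons(b, pair(q(cons(b, k(b, b))), 0)))  →  q(cons(b, pair(q(cons(b, pair(b, 0))), 0)))   [R3 at 1.2.1.1.2]
3. q(cons(b, pair(q(cons(b, pair(b, 0))), 0)))  →  q(cons(b, pair(b, 0)))   [R2 at 1.2.1]
4. q(cons(b, pair(b, 0)))  →  b   [R2 at ε]

b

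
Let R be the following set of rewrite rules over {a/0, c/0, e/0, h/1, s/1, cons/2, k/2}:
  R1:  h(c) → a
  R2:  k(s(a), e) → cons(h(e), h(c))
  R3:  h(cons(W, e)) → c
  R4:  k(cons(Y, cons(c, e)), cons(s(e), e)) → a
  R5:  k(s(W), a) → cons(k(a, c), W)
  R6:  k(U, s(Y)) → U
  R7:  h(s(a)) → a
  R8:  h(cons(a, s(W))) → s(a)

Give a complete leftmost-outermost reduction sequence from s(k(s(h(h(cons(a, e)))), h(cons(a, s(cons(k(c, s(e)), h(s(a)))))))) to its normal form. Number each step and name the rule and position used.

s(s(a))

1. s(k(s(h(h(cons(a, e)))), h(cons(a, s(cons(k(c, s(e)), h(s(a))))))))  →  s(k(s(h(c)), h(cons(a, s(cons(k(c, s(e)), h(s(a))))))))   [R3 at 1.1.1.1]
2. s(k(s(h(c)), h(cons(a, s(cons(k(c, s(e)), h(s(a))))))))  →  s(k(s(a), h(cons(a, s(cons(k(c, s(e)), h(s(a))))))))   [R1 at 1.1.1]
3. s(k(s(a), h(cons(a, s(cons(k(c, s(e)), h(s(a))))))))  →  s(k(s(a), s(a)))   [R8 at 1.2]
4. s(k(s(a), s(a)))  →  s(s(a))   [R6 at 1]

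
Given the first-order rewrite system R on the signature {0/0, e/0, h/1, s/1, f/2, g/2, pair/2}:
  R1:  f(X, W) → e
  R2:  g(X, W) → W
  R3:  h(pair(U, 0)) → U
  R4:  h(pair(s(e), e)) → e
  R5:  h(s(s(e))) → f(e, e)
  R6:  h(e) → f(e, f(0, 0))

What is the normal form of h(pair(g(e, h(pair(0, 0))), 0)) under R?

1. h(pair(g(e, h(pair(0, 0))), 0))  →  g(e, h(pair(0, 0)))   [R3 at ε]
2. g(e, h(pair(0, 0)))  →  h(pair(0, 0))   [R2 at ε]
3. h(pair(0, 0))  →  0   [R3 at ε]

0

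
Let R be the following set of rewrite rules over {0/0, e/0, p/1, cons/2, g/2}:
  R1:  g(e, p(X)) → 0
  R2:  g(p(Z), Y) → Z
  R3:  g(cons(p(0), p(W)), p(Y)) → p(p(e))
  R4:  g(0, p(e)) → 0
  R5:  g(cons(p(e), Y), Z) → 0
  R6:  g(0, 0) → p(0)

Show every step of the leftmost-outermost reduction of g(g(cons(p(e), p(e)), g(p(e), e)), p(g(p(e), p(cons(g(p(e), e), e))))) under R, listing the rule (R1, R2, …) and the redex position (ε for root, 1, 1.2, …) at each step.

1. g(g(cons(p(e), p(e)), g(p(e), e)), p(g(p(e), p(cons(g(p(e), e), e)))))  →  g(0, p(g(p(e), p(cons(g(p(e), e), e)))))   [R5 at 1]
2. g(0, p(g(p(e), p(cons(g(p(e), e), e)))))  →  g(0, p(e))   [R2 at 2.1]
3. g(0, p(e))  →  0   [R4 at ε]

0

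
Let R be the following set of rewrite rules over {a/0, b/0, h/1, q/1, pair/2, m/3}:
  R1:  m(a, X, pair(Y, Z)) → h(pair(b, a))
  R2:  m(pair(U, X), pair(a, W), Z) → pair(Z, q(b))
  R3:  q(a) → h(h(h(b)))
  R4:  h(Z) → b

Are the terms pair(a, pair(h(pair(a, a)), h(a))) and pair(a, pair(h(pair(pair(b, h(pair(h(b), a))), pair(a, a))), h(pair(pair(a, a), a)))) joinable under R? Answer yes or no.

Reduce t₁ = pair(a, pair(h(pair(a, a)), h(a))):
1. pair(a, pair(h(pair(a, a)), h(a)))  →  pair(a, pair(b, h(a)))   [R4 at 2.1]
2. pair(a, pair(b, h(a)))  →  pair(a, pair(b, b))   [R4 at 2.2]

Reduce t₂ = pair(a, pair(h(pair(pair(b, h(pair(h(b), a))), pair(a, a))), h(pair(pair(a, a), a)))):
1. pair(a, pair(h(pair(pair(b, h(pair(h(b), a))), pair(a, a))), h(pair(pair(a, a), a))))  →  pair(a, pair(b, h(pair(pair(a, a), a))))   [R4 at 2.1]
2. pair(a, pair(b, h(pair(pair(a, a), a))))  →  pair(a, pair(b, b))   [R4 at 2.2]

yes — NF(t₁) = pair(a, pair(b, b)), NF(t₂) = pair(a, pair(b, b))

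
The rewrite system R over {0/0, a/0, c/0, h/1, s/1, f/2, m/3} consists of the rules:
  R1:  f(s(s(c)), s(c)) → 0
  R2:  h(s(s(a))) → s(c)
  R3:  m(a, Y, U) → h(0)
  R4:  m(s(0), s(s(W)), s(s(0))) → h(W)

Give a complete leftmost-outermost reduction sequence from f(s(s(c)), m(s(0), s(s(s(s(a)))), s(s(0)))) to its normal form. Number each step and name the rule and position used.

0

1. f(s(s(c)), m(s(0), s(s(s(s(a)))), s(s(0))))  →  f(s(s(c)), h(s(s(a))))   [R4 at 2]
2. f(s(s(c)), h(s(s(a))))  →  f(s(s(c)), s(c))   [R2 at 2]
3. f(s(s(c)), s(c))  →  0   [R1 at ε]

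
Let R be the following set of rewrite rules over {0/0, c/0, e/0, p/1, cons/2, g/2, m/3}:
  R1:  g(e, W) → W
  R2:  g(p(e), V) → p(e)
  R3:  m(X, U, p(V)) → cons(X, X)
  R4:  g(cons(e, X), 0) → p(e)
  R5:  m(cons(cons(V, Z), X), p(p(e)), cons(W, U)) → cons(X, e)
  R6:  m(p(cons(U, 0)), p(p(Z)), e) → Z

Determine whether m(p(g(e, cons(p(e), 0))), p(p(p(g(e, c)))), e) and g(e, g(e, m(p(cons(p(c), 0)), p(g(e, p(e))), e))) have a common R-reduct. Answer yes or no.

Reduce t₁ = m(p(g(e, cons(p(e), 0))), p(p(p(g(e, c)))), e):
1. m(p(g(e, cons(p(e), 0))), p(p(p(g(e, c)))), e)  →  m(p(cons(p(e), 0)), p(p(p(g(e, c)))), e)   [R1 at 1.1]
2. m(p(cons(p(e), 0)), p(p(p(g(e, c)))), e)  →  p(g(e, c))   [R6 at ε]
3. p(g(e, c))  →  p(c)   [R1 at 1]

Reduce t₂ = g(e, g(e, m(p(cons(p(c), 0)), p(g(e, p(e))), e))):
1. g(e, g(e, m(p(cons(p(c), 0)), p(g(e, p(e))), e)))  →  g(e, m(p(cons(p(c), 0)), p(g(e, p(e))), e))   [R1 at ε]
2. g(e, m(p(cons(p(c), 0)), p(g(e, p(e))), e))  →  m(p(cons(p(c), 0)), p(g(e, p(e))), e)   [R1 at ε]
3. m(p(cons(p(c), 0)), p(g(e, p(e))), e)  →  m(p(cons(p(c), 0)), p(p(e)), e)   [R1 at 2.1]
4. m(p(cons(p(c), 0)), p(p(e)), e)  →  e   [R6 at ε]

no — NF(t₁) = p(c), NF(t₂) = e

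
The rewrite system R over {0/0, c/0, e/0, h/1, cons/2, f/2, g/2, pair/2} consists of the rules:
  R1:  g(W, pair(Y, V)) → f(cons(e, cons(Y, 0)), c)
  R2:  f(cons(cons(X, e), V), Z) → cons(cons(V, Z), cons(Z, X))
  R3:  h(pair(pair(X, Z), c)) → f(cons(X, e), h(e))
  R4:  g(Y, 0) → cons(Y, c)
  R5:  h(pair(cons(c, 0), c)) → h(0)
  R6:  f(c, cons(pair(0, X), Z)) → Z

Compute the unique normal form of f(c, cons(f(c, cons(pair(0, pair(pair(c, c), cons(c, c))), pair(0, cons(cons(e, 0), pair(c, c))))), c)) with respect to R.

c

1. f(c, cons(f(c, cons(pair(0, pair(pair(c, c), cons(c, c))), pair(0, cons(cons(e, 0), pair(c, c))))), c))  →  f(c, cons(pair(0, cons(cons(e, 0), pair(c, c))), c))   [R6 at 2.1]
2. f(c, cons(pair(0, cons(cons(e, 0), pair(c, c))), c))  →  c   [R6 at ε]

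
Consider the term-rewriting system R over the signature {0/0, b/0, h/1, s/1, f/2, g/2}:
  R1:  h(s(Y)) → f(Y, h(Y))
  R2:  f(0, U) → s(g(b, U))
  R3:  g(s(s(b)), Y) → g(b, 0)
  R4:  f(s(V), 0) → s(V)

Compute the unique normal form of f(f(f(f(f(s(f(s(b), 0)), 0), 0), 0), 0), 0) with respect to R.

1. f(f(f(f(f(s(f(s(b), 0)), 0), 0), 0), 0), 0)  →  f(f(f(f(s(f(s(b), 0)), 0), 0), 0), 0)   [R4 at 1.1.1.1]
2. f(f(f(f(s(f(s(b), 0)), 0), 0), 0), 0)  →  f(f(f(s(f(s(b), 0)), 0), 0), 0)   [R4 at 1.1.1]
3. f(f(f(s(f(s(b), 0)), 0), 0), 0)  →  f(f(s(f(s(b), 0)), 0), 0)   [R4 at 1.1]
4. f(f(s(f(s(b), 0)), 0), 0)  →  f(s(f(s(b), 0)), 0)   [R4 at 1]
5. f(s(f(s(b), 0)), 0)  →  s(f(s(b), 0))   [R4 at ε]
6. s(f(s(b), 0))  →  s(s(b))   [R4 at 1]

s(s(b))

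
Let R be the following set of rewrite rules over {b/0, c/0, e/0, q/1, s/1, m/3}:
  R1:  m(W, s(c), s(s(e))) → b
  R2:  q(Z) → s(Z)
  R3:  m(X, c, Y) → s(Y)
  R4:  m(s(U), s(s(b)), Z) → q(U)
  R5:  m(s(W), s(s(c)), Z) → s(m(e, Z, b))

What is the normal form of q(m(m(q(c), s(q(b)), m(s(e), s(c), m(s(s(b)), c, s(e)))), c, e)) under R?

1. q(m(m(q(c), s(q(b)), m(s(e), s(c), m(s(s(b)), c, s(e)))), c, e))  →  s(m(m(q(c), s(q(b)), m(s(e), s(c), m(s(s(b)), c, s(e)))), c, e))   [R2 at ε]
2. s(m(m(q(c), s(q(b)), m(s(e), s(c), m(s(s(b)), c, s(e)))), c, e))  →  s(s(e))   [R3 at 1]

s(s(e))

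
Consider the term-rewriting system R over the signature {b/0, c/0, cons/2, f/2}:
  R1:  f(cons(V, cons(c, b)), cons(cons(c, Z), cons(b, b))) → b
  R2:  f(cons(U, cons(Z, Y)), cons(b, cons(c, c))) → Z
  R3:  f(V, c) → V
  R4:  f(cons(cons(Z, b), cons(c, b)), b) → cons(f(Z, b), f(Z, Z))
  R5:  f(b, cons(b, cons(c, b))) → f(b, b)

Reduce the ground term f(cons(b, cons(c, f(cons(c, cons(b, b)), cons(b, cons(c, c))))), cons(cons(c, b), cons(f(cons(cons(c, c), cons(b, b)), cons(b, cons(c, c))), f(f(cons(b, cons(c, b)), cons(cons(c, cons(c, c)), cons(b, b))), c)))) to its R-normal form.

b

1. f(cons(b, cons(c, f(cons(c, cons(b, b)), cons(b, cons(c, c))))), cons(cons(c, b), cons(f(cons(cons(c, c), cons(b, b)), cons(b, cons(c, c))), f(f(cons(b, cons(c, b)), cons(cons(c, cons(c, c)), cons(b, b))), c))))  →  f(cons(b, cons(c, b)), cons(cons(c, b), cons(f(cons(cons(c, c), cons(b, b)), cons(b, cons(c, c))), f(f(cons(b, cons(c, b)), cons(cons(c, cons(c, c)), cons(b, b))), c))))   [R2 at 1.2.2]
2. f(cons(b, cons(c, b)), cons(cons(c, b), cons(f(cons(cons(c, c), cons(b, b)), cons(b, cons(c, c))), f(f(cons(b, cons(c, b)), cons(cons(c, cons(c, c)), cons(b, b))), c))))  →  f(cons(b, cons(c, b)), cons(cons(c, b), cons(b, f(f(cons(b, cons(c, b)), cons(cons(c, cons(c, c)), cons(b, b))), c))))   [R2 at 2.2.1]
3. f(cons(b, cons(c, b)), cons(cons(c, b), cons(b, f(f(cons(b, cons(c, b)), cons(cons(c, cons(c, c)), cons(b, b))), c))))  →  f(cons(b, cons(c, b)), cons(cons(c, b), cons(b, f(cons(b, cons(c, b)), cons(cons(c, cons(c, c)), cons(b, b))))))   [R3 at 2.2.2]
4. f(cons(b, cons(c, b)), cons(cons(c, b), cons(b, f(cons(b, cons(c, b)), cons(cons(c, cons(c, c)), cons(b, b))))))  →  f(cons(b, cons(c, b)), cons(cons(c, b), cons(b, b)))   [R1 at 2.2.2]
5. f(cons(b, cons(c, b)), cons(cons(c, b), cons(b, b)))  →  b   [R1 at ε]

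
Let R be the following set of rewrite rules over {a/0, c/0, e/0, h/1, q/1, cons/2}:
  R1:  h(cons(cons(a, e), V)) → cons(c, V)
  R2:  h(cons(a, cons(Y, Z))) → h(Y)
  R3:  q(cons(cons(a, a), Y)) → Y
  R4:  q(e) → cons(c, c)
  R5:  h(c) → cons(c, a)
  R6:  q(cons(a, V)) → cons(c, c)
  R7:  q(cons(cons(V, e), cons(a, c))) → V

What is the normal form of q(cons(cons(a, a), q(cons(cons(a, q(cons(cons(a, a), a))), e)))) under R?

e

1. q(cons(cons(a, a), q(cons(cons(a, q(cons(cons(a, a), a))), e))))  →  q(cons(cons(a, q(cons(cons(a, a), a))), e))   [R3 at ε]
2. q(cons(cons(a, q(cons(cons(a, a), a))), e))  →  q(cons(cons(a, a), e))   [R3 at 1.1.2]
3. q(cons(cons(a, a), e))  →  e   [R3 at ε]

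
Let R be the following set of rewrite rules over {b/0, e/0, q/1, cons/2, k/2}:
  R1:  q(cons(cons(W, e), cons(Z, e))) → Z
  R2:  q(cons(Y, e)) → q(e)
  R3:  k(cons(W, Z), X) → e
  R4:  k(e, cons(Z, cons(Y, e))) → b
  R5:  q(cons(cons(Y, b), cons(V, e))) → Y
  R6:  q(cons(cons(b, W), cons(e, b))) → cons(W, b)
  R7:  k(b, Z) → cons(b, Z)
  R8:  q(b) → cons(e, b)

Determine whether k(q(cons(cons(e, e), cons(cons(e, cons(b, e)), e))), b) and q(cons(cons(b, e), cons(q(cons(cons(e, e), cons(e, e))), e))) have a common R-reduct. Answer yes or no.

Reduce t₁ = k(q(cons(cons(e, e), cons(cons(e, cons(b, e)), e))), b):
1. k(q(cons(cons(e, e), cons(cons(e, cons(b, e)), e))), b)  →  k(cons(e, cons(b, e)), b)   [R1 at 1]
2. k(cons(e, cons(b, e)), b)  →  e   [R3 at ε]

Reduce t₂ = q(cons(cons(b, e), cons(q(cons(cons(e, e), cons(e, e))), e))):
1. q(cons(cons(b, e), cons(q(cons(cons(e, e), cons(e, e))), e)))  →  q(cons(cons(e, e), cons(e, e)))   [R1 at ε]
2. q(cons(cons(e, e), cons(e, e)))  →  e   [R1 at ε]

yes — NF(t₁) = e, NF(t₂) = e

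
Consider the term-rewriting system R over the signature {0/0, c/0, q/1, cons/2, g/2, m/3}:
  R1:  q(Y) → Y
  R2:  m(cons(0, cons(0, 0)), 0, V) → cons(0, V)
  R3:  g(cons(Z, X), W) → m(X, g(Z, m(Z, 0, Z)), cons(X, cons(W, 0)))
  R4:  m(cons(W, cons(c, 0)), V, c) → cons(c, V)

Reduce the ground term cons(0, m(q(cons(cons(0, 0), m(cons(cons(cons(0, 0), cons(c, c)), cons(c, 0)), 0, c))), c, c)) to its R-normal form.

1. cons(0, m(q(cons(cons(0, 0), m(cons(cons(cons(0, 0), cons(c, c)), cons(c, 0)), 0, c))), c, c))  →  cons(0, m(cons(cons(0, 0), m(cons(cons(cons(0, 0), cons(c, c)), cons(c, 0)), 0, c)), c, c))   [R1 at 2.1]
2. cons(0, m(cons(cons(0, 0), m(cons(cons(cons(0, 0), cons(c, c)), cons(c, 0)), 0, c)), c, c))  →  cons(0, m(cons(cons(0, 0), cons(c, 0)), c, c))   [R4 at 2.1.2]
3. cons(0, m(cons(cons(0, 0), cons(c, 0)), c, c))  →  cons(0, cons(c, c))   [R4 at 2]

cons(0, cons(c, c))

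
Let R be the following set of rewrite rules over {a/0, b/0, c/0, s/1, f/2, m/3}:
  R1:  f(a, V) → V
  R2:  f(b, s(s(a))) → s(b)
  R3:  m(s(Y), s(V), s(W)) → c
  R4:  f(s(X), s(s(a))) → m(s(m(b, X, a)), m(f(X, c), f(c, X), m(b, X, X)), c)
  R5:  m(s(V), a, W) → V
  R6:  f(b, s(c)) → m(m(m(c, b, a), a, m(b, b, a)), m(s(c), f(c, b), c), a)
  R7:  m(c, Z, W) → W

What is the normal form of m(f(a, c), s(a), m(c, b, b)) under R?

b

1. m(f(a, c), s(a), m(c, b, b))  →  m(c, s(a), m(c, b, b))   [R1 at 1]
2. m(c, s(a), m(c, b, b))  →  m(c, b, b)   [R7 at ε]
3. m(c, b, b)  →  b   [R7 at ε]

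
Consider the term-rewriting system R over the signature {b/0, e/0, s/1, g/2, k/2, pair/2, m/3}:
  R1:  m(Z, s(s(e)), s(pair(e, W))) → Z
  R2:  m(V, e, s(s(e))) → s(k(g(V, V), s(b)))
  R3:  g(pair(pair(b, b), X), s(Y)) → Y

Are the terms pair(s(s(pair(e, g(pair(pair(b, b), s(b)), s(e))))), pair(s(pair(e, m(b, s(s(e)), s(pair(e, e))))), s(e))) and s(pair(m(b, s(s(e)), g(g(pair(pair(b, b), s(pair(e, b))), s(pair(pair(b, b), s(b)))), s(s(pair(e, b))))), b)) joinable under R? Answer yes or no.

Reduce t₁ = pair(s(s(pair(e, g(pair(pair(b, b), s(b)), s(e))))), pair(s(pair(e, m(b, s(s(e)), s(pair(e, e))))), s(e))):
1. pair(s(s(pair(e, g(pair(pair(b, b), s(b)), s(e))))), pair(s(pair(e, m(b, s(s(e)), s(pair(e, e))))), s(e)))  →  pair(s(s(pair(e, e))), pair(s(pair(e, m(b, s(s(e)), s(pair(e, e))))), s(e)))   [R3 at 1.1.1.2]
2. pair(s(s(pair(e, e))), pair(s(pair(e, m(b, s(s(e)), s(pair(e, e))))), s(e)))  →  pair(s(s(pair(e, e))), pair(s(pair(e, b)), s(e)))   [R1 at 2.1.1.2]

Reduce t₂ = s(pair(m(b, s(s(e)), g(g(pair(pair(b, b), s(pair(e, b))), s(pair(pair(b, b), s(b)))), s(s(pair(e, b))))), b)):
1. s(pair(m(b, s(s(e)), g(g(pair(pair(b, b), s(pair(e, b))), s(pair(pair(b, b), s(b)))), s(s(pair(e, b))))), b))  →  s(pair(m(b, s(s(e)), g(pair(pair(b, b), s(b)), s(s(pair(e, b))))), b))   [R3 at 1.1.3.1]
2. s(pair(m(b, s(s(e)), g(pair(pair(b, b), s(b)), s(s(pair(e, b))))), b))  →  s(pair(m(b, s(s(e)), s(pair(e, b))), b))   [R3 at 1.1.3]
3. s(pair(m(b, s(s(e)), s(pair(e, b))), b))  →  s(pair(b, b))   [R1 at 1.1]

no — NF(t₁) = pair(s(s(pair(e, e))), pair(s(pair(e, b)), s(e))), NF(t₂) = s(pair(b, b))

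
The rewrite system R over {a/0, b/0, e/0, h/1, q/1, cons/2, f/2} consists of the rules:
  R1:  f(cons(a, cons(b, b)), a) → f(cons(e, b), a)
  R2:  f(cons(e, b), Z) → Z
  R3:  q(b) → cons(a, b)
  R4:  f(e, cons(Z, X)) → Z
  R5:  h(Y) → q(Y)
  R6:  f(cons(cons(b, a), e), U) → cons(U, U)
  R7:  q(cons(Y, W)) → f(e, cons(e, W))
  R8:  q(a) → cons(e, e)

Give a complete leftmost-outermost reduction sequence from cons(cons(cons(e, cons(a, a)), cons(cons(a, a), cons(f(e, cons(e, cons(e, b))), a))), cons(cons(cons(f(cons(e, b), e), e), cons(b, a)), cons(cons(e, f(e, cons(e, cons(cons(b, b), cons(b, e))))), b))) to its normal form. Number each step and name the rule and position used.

cons(cons(cons(e, cons(a, a)), cons(cons(a, a), cons(e, a))), cons(cons(cons(e, e), cons(b, a)), cons(cons(e, e), b)))

1. cons(cons(cons(e, cons(a, a)), cons(cons(a, a), cons(f(e, cons(e, cons(e, b))), a))), cons(cons(cons(f(cons(e, b), e), e), cons(b, a)), cons(cons(e, f(e, cons(e, cons(cons(b, b), cons(b, e))))), b)))  →  cons(cons(cons(e, cons(a, a)), cons(cons(a, a), cons(e, a))), cons(cons(cons(f(cons(e, b), e), e), cons(b, a)), cons(cons(e, f(e, cons(e, cons(cons(b, b), cons(b, e))))), b)))   [R4 at 1.2.2.1]
2. cons(cons(cons(e, cons(a, a)), cons(cons(a, a), cons(e, a))), cons(cons(cons(f(cons(e, b), e), e), cons(b, a)), cons(cons(e, f(e, cons(e, cons(cons(b, b), cons(b, e))))), b)))  →  cons(cons(cons(e, cons(a, a)), cons(cons(a, a), cons(e, a))), cons(cons(cons(e, e), cons(b, a)), cons(cons(e, f(e, cons(e, cons(cons(b, b), cons(b, e))))), b)))   [R2 at 2.1.1.1]
3. cons(cons(cons(e, cons(a, a)), cons(cons(a, a), cons(e, a))), cons(cons(cons(e, e), cons(b, a)), cons(cons(e, f(e, cons(e, cons(cons(b, b), cons(b, e))))), b)))  →  cons(cons(cons(e, cons(a, a)), cons(cons(a, a), cons(e, a))), cons(cons(cons(e, e), cons(b, a)), cons(cons(e, e), b)))   [R4 at 2.2.1.2]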